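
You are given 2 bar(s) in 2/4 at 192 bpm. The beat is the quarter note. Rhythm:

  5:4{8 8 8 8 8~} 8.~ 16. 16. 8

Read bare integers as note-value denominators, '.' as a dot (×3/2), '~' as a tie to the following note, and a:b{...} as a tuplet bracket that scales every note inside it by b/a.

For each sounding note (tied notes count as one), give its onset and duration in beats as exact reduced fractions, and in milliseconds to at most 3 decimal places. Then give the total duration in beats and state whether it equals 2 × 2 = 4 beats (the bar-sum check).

1) 0.0ms=0b +125.0ms=2/5b
2) 125.0ms=2/5b +125.0ms=2/5b
3) 250.0ms=4/5b +125.0ms=2/5b
4) 375.0ms=6/5b +125.0ms=2/5b
5) 500.0ms=8/5b +476.562ms=61/40b
6) 976.562ms=25/8b +117.188ms=3/8b
7) 1093.75ms=7/2b +156.25ms=1/2b
Σ=4b of 4 (192bpm 2/4) — PASS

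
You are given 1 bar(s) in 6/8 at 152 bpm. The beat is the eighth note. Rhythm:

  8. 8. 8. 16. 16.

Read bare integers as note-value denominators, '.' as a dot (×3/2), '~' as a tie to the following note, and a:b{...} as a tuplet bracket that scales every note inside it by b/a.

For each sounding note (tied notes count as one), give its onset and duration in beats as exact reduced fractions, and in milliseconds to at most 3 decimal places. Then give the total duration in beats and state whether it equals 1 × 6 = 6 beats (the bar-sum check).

1) 0.0ms=0b +592.105ms=3/2b
2) 592.105ms=3/2b +592.105ms=3/2b
3) 1184.211ms=3b +592.105ms=3/2b
4) 1776.316ms=9/2b +296.053ms=3/4b
5) 2072.368ms=21/4b +296.053ms=3/4b
Σ=6b of 6 (152bpm 6/8) — PASS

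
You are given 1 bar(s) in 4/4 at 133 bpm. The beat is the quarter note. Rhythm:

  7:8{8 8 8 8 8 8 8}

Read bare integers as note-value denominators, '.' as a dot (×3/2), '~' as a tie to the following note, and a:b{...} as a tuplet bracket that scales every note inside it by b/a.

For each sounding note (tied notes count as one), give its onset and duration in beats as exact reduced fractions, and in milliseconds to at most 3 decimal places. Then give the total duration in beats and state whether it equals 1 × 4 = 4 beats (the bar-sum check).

1) 0.0ms=0b +257.787ms=4/7b
2) 257.787ms=4/7b +257.787ms=4/7b
3) 515.575ms=8/7b +257.787ms=4/7b
4) 773.362ms=12/7b +257.787ms=4/7b
5) 1031.149ms=16/7b +257.787ms=4/7b
6) 1288.937ms=20/7b +257.787ms=4/7b
7) 1546.724ms=24/7b +257.787ms=4/7b
Σ=4b of 4 (133bpm 4/4) — PASS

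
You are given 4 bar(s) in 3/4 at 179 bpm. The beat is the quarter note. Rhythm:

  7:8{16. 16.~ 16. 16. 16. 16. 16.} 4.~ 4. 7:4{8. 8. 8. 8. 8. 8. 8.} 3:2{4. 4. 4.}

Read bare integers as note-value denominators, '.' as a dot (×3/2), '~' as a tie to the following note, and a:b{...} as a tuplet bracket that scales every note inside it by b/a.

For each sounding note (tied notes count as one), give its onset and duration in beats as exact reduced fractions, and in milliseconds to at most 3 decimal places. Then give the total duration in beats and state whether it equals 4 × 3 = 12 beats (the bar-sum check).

1) 0.0ms=0b +143.655ms=3/7b
2) 143.655ms=3/7b +287.31ms=6/7b
3) 430.966ms=9/7b +143.655ms=3/7b
4) 574.621ms=12/7b +143.655ms=3/7b
5) 718.276ms=15/7b +143.655ms=3/7b
6) 861.931ms=18/7b +143.655ms=3/7b
7) 1005.587ms=3b +1005.587ms=3b
8) 2011.173ms=6b +143.655ms=3/7b
9) 2154.828ms=45/7b +143.655ms=3/7b
10) 2298.484ms=48/7b +143.655ms=3/7b
11) 2442.139ms=51/7b +143.655ms=3/7b
12) 2585.794ms=54/7b +143.655ms=3/7b
13) 2729.449ms=57/7b +143.655ms=3/7b
14) 2873.105ms=60/7b +143.655ms=3/7b
15) 3016.76ms=9b +335.196ms=1b
16) 3351.955ms=10b +335.196ms=1b
17) 3687.151ms=11b +335.196ms=1b
Σ=12b of 12 (179bpm 3/4) — PASS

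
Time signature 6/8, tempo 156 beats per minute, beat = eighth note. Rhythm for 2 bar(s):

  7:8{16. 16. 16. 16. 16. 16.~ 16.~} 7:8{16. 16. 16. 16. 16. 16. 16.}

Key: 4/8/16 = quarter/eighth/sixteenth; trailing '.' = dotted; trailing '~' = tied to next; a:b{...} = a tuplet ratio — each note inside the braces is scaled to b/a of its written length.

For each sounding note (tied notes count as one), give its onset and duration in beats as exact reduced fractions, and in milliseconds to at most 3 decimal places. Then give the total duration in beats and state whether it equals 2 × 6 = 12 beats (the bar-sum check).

1) 0.0ms=0b +329.67ms=6/7b
2) 329.67ms=6/7b +329.67ms=6/7b
3) 659.341ms=12/7b +329.67ms=6/7b
4) 989.011ms=18/7b +329.67ms=6/7b
5) 1318.681ms=24/7b +329.67ms=6/7b
6) 1648.352ms=30/7b +989.011ms=18/7b
7) 2637.363ms=48/7b +329.67ms=6/7b
8) 2967.033ms=54/7b +329.67ms=6/7b
9) 3296.703ms=60/7b +329.67ms=6/7b
10) 3626.374ms=66/7b +329.67ms=6/7b
11) 3956.044ms=72/7b +329.67ms=6/7b
12) 4285.714ms=78/7b +329.67ms=6/7b
Σ=12b of 12 (156bpm 6/8) — PASS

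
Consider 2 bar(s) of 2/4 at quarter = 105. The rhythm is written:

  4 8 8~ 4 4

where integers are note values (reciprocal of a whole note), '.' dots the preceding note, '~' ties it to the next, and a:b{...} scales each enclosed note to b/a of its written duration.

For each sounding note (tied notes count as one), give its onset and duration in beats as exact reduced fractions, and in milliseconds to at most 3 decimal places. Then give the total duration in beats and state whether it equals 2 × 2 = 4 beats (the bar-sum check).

1) 0.0ms=0b +571.429ms=1b
2) 571.429ms=1b +285.714ms=1/2b
3) 857.143ms=3/2b +857.143ms=3/2b
4) 1714.286ms=3b +571.429ms=1b
Σ=4b of 4 (105bpm 2/4) — PASS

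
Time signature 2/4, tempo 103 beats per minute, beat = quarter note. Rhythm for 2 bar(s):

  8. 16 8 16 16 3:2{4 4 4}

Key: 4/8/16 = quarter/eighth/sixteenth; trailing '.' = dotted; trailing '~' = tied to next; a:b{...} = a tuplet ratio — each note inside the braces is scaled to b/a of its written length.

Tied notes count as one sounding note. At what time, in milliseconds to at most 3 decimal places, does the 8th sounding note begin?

note 8 onset = 10/3b = 1941.748ms

1. 0.0ms @ 0 + 436.893ms (3/4)
2. 436.893ms @ 3/4 + 145.631ms (1/4)
3. 582.524ms @ 1 + 291.262ms (1/2)
4. 873.786ms @ 3/2 + 145.631ms (1/4)
5. 1019.417ms @ 7/4 + 145.631ms (1/4)
6. 1165.049ms @ 2 + 388.35ms (2/3)
7. 1553.398ms @ 8/3 + 388.35ms (2/3)
8. 1941.748ms @ 10/3 + 388.35ms (2/3)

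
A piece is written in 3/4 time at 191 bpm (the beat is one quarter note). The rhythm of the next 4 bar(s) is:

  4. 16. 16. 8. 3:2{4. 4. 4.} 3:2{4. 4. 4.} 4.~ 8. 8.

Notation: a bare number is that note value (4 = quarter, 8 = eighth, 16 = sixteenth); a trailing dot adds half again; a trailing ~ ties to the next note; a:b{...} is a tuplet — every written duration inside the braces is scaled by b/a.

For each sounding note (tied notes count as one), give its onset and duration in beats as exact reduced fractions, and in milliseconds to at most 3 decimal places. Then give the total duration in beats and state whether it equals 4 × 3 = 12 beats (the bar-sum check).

1) 0.0ms=0b +471.204ms=3/2b
2) 471.204ms=3/2b +117.801ms=3/8b
3) 589.005ms=15/8b +117.801ms=3/8b
4) 706.806ms=9/4b +235.602ms=3/4b
5) 942.408ms=3b +314.136ms=1b
6) 1256.545ms=4b +314.136ms=1b
7) 1570.681ms=5b +314.136ms=1b
8) 1884.817ms=6b +314.136ms=1b
9) 2198.953ms=7b +314.136ms=1b
10) 2513.089ms=8b +314.136ms=1b
11) 2827.225ms=9b +706.806ms=9/4b
12) 3534.031ms=45/4b +235.602ms=3/4b
Σ=12b of 12 (191bpm 3/4) — PASS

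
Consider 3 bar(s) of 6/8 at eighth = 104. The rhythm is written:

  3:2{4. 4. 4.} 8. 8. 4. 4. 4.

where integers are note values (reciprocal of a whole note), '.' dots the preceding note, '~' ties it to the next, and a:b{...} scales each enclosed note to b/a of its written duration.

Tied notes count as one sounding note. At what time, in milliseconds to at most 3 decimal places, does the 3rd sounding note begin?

1. 0.0ms @ 0 + 1153.846ms (2)
2. 1153.846ms @ 2 + 1153.846ms (2)
3. 2307.692ms @ 4 + 1153.846ms (2)
4. 3461.538ms @ 6 + 865.385ms (3/2)
5. 4326.923ms @ 15/2 + 865.385ms (3/2)
6. 5192.308ms @ 9 + 1730.769ms (3)
7. 6923.077ms @ 12 + 1730.769ms (3)
8. 8653.846ms @ 15 + 1730.769ms (3)

note 3 onset = 4b = 2307.692ms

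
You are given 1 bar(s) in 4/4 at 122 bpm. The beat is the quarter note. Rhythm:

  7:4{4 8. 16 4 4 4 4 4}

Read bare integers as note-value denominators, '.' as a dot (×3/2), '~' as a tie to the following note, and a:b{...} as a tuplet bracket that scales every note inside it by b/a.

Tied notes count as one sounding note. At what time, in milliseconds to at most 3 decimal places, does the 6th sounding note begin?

1. 0.0ms @ 0 + 281.03ms (4/7)
2. 281.03ms @ 4/7 + 210.773ms (3/7)
3. 491.803ms @ 1 + 70.258ms (1/7)
4. 562.061ms @ 8/7 + 281.03ms (4/7)
5. 843.091ms @ 12/7 + 281.03ms (4/7)
6. 1124.122ms @ 16/7 + 281.03ms (4/7)
7. 1405.152ms @ 20/7 + 281.03ms (4/7)
8. 1686.183ms @ 24/7 + 281.03ms (4/7)

note 6 onset = 16/7b = 1124.122ms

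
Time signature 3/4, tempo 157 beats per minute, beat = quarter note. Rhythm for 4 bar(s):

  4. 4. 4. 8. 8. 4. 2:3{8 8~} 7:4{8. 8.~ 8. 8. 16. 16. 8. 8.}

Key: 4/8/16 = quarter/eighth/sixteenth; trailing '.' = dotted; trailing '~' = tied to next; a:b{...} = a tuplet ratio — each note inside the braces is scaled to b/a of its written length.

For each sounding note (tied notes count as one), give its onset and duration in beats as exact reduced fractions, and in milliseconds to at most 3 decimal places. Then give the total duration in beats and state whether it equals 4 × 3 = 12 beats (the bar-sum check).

1) 0.0ms=0b +573.248ms=3/2b
2) 573.248ms=3/2b +573.248ms=3/2b
3) 1146.497ms=3b +573.248ms=3/2b
4) 1719.745ms=9/2b +286.624ms=3/4b
5) 2006.369ms=21/4b +286.624ms=3/4b
6) 2292.994ms=6b +573.248ms=3/2b
7) 2866.242ms=15/2b +286.624ms=3/4b
8) 3152.866ms=33/4b +450.409ms=33/28b
9) 3603.276ms=66/7b +327.571ms=6/7b
10) 3930.846ms=72/7b +163.785ms=3/7b
11) 4094.631ms=75/7b +81.893ms=3/14b
12) 4176.524ms=153/14b +81.893ms=3/14b
13) 4258.417ms=78/7b +163.785ms=3/7b
14) 4422.202ms=81/7b +163.785ms=3/7b
Σ=12b of 12 (157bpm 3/4) — PASS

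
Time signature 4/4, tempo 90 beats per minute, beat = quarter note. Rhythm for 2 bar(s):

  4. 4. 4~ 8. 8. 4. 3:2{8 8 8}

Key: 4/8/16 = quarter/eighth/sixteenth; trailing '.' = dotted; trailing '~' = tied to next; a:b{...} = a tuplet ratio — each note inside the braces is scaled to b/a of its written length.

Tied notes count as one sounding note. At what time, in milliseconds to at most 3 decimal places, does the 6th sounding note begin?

1. 0.0ms @ 0 + 1000.0ms (3/2)
2. 1000.0ms @ 3/2 + 1000.0ms (3/2)
3. 2000.0ms @ 3 + 1166.667ms (7/4)
4. 3166.667ms @ 19/4 + 500.0ms (3/4)
5. 3666.667ms @ 11/2 + 1000.0ms (3/2)
6. 4666.667ms @ 7 + 222.222ms (1/3)
7. 4888.889ms @ 22/3 + 222.222ms (1/3)
8. 5111.111ms @ 23/3 + 222.222ms (1/3)

note 6 onset = 7b = 4666.667ms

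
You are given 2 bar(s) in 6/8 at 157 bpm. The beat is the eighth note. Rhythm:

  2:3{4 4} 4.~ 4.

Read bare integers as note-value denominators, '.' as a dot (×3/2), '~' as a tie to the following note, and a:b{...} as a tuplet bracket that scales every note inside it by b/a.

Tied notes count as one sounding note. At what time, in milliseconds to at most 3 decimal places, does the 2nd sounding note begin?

1. 0.0ms @ 0 + 1146.497ms (3)
2. 1146.497ms @ 3 + 1146.497ms (3)
3. 2292.994ms @ 6 + 2292.994ms (6)

note 2 onset = 3b = 1146.497ms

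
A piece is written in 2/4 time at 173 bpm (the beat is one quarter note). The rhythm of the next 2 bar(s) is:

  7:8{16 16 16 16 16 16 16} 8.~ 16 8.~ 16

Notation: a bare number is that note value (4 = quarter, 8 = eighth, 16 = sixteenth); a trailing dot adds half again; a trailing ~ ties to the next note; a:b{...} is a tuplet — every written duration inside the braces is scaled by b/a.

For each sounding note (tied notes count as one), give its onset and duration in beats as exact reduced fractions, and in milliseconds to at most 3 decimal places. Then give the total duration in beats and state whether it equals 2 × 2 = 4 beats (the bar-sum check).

1) 0.0ms=0b +99.092ms=2/7b
2) 99.092ms=2/7b +99.092ms=2/7b
3) 198.183ms=4/7b +99.092ms=2/7b
4) 297.275ms=6/7b +99.092ms=2/7b
5) 396.367ms=8/7b +99.092ms=2/7b
6) 495.458ms=10/7b +99.092ms=2/7b
7) 594.55ms=12/7b +99.092ms=2/7b
8) 693.642ms=2b +346.821ms=1b
9) 1040.462ms=3b +346.821ms=1b
Σ=4b of 4 (173bpm 2/4) — PASS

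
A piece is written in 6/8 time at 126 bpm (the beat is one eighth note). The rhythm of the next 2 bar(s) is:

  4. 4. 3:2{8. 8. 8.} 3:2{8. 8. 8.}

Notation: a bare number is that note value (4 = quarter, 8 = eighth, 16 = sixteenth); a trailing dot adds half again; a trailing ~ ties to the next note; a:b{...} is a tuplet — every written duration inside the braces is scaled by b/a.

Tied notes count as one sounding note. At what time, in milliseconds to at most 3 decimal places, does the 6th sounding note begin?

note 6 onset = 9b = 4285.714ms

1. 0.0ms @ 0 + 1428.571ms (3)
2. 1428.571ms @ 3 + 1428.571ms (3)
3. 2857.143ms @ 6 + 476.19ms (1)
4. 3333.333ms @ 7 + 476.19ms (1)
5. 3809.524ms @ 8 + 476.19ms (1)
6. 4285.714ms @ 9 + 476.19ms (1)
7. 4761.905ms @ 10 + 476.19ms (1)
8. 5238.095ms @ 11 + 476.19ms (1)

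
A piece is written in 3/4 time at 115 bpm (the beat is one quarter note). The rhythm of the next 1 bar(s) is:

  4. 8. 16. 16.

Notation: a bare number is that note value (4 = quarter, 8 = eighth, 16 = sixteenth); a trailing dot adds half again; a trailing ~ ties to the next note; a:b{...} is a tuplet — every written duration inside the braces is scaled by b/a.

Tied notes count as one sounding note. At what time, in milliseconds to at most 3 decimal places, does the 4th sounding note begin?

1. 0.0ms @ 0 + 782.609ms (3/2)
2. 782.609ms @ 3/2 + 391.304ms (3/4)
3. 1173.913ms @ 9/4 + 195.652ms (3/8)
4. 1369.565ms @ 21/8 + 195.652ms (3/8)

note 4 onset = 21/8b = 1369.565ms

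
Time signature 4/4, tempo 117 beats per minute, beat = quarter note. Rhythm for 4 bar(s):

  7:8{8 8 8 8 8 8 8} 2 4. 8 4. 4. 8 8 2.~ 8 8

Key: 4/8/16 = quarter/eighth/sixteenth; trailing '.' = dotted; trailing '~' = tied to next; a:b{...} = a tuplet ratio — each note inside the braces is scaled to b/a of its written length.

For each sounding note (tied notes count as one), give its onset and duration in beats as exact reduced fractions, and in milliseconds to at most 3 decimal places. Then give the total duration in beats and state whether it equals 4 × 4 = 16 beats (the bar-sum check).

1) 0.0ms=0b +293.04ms=4/7b
2) 293.04ms=4/7b +293.04ms=4/7b
3) 586.081ms=8/7b +293.04ms=4/7b
4) 879.121ms=12/7b +293.04ms=4/7b
5) 1172.161ms=16/7b +293.04ms=4/7b
6) 1465.201ms=20/7b +293.04ms=4/7b
7) 1758.242ms=24/7b +293.04ms=4/7b
8) 2051.282ms=4b +1025.641ms=2b
9) 3076.923ms=6b +769.231ms=3/2b
10) 3846.154ms=15/2b +256.41ms=1/2b
11) 4102.564ms=8b +769.231ms=3/2b
12) 4871.795ms=19/2b +769.231ms=3/2b
13) 5641.026ms=11b +256.41ms=1/2b
14) 5897.436ms=23/2b +256.41ms=1/2b
15) 6153.846ms=12b +1794.872ms=7/2b
16) 7948.718ms=31/2b +256.41ms=1/2b
Σ=16b of 16 (117bpm 4/4) — PASS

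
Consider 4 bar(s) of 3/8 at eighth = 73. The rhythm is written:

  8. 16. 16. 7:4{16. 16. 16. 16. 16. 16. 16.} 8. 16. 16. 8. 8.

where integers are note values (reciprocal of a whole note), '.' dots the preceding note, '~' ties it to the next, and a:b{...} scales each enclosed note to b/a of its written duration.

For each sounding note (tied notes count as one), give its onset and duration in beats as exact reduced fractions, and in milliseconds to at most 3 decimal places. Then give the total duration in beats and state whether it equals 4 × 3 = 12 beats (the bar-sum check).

1) 0.0ms=0b +1232.877ms=3/2b
2) 1232.877ms=3/2b +616.438ms=3/4b
3) 1849.315ms=9/4b +616.438ms=3/4b
4) 2465.753ms=3b +352.25ms=3/7b
5) 2818.004ms=24/7b +352.25ms=3/7b
6) 3170.254ms=27/7b +352.25ms=3/7b
7) 3522.505ms=30/7b +352.25ms=3/7b
8) 3874.755ms=33/7b +352.25ms=3/7b
9) 4227.006ms=36/7b +352.25ms=3/7b
10) 4579.256ms=39/7b +352.25ms=3/7b
11) 4931.507ms=6b +1232.877ms=3/2b
12) 6164.384ms=15/2b +616.438ms=3/4b
13) 6780.822ms=33/4b +616.438ms=3/4b
14) 7397.26ms=9b +1232.877ms=3/2b
15) 8630.137ms=21/2b +1232.877ms=3/2b
Σ=12b of 12 (73bpm 3/8) — PASS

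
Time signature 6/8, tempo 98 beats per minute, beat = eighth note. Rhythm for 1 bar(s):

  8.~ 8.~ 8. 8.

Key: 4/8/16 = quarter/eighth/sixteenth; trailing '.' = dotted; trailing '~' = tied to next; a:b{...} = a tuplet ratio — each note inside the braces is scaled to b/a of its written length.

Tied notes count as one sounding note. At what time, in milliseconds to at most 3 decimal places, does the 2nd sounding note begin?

note 2 onset = 9/2b = 2755.102ms

1. 0.0ms @ 0 + 2755.102ms (9/2)
2. 2755.102ms @ 9/2 + 918.367ms (3/2)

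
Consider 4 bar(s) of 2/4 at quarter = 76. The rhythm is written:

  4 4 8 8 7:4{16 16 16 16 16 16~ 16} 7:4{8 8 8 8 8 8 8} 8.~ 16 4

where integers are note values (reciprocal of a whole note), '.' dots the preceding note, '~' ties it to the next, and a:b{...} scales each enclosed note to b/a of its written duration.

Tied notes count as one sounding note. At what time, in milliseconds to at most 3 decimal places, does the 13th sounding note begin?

1. 0.0ms @ 0 + 789.474ms (1)
2. 789.474ms @ 1 + 789.474ms (1)
3. 1578.947ms @ 2 + 394.737ms (1/2)
4. 1973.684ms @ 5/2 + 394.737ms (1/2)
5. 2368.421ms @ 3 + 112.782ms (1/7)
6. 2481.203ms @ 22/7 + 112.782ms (1/7)
7. 2593.985ms @ 23/7 + 112.782ms (1/7)
8. 2706.767ms @ 24/7 + 112.782ms (1/7)
9. 2819.549ms @ 25/7 + 112.782ms (1/7)
10. 2932.331ms @ 26/7 + 225.564ms (2/7)
11. 3157.895ms @ 4 + 225.564ms (2/7)
12. 3383.459ms @ 30/7 + 225.564ms (2/7)
13. 3609.023ms @ 32/7 + 225.564ms (2/7)
14. 3834.586ms @ 34/7 + 225.564ms (2/7)
15. 4060.15ms @ 36/7 + 225.564ms (2/7)
16. 4285.714ms @ 38/7 + 225.564ms (2/7)
17. 4511.278ms @ 40/7 + 225.564ms (2/7)
18. 4736.842ms @ 6 + 789.474ms (1)
19. 5526.316ms @ 7 + 789.474ms (1)

note 13 onset = 32/7b = 3609.023ms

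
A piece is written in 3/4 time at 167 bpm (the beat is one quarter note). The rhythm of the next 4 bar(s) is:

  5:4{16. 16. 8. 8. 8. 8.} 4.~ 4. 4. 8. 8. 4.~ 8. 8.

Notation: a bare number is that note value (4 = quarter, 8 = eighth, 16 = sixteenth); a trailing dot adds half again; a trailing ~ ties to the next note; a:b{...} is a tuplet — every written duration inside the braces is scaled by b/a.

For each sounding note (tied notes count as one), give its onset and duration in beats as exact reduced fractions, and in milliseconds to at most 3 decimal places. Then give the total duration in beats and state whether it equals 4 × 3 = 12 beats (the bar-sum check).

1) 0.0ms=0b +107.784ms=3/10b
2) 107.784ms=3/10b +107.784ms=3/10b
3) 215.569ms=3/5b +215.569ms=3/5b
4) 431.138ms=6/5b +215.569ms=3/5b
5) 646.707ms=9/5b +215.569ms=3/5b
6) 862.275ms=12/5b +215.569ms=3/5b
7) 1077.844ms=3b +1077.844ms=3b
8) 2155.689ms=6b +538.922ms=3/2b
9) 2694.611ms=15/2b +269.461ms=3/4b
10) 2964.072ms=33/4b +269.461ms=3/4b
11) 3233.533ms=9b +808.383ms=9/4b
12) 4041.916ms=45/4b +269.461ms=3/4b
Σ=12b of 12 (167bpm 3/4) — PASS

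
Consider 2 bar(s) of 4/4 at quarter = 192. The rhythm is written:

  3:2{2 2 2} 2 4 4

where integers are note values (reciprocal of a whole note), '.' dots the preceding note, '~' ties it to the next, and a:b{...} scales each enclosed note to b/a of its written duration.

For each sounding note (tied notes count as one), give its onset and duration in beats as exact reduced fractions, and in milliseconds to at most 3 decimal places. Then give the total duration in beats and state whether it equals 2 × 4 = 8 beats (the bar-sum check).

1) 0.0ms=0b +416.667ms=4/3b
2) 416.667ms=4/3b +416.667ms=4/3b
3) 833.333ms=8/3b +416.667ms=4/3b
4) 1250.0ms=4b +625.0ms=2b
5) 1875.0ms=6b +312.5ms=1b
6) 2187.5ms=7b +312.5ms=1b
Σ=8b of 8 (192bpm 4/4) — PASS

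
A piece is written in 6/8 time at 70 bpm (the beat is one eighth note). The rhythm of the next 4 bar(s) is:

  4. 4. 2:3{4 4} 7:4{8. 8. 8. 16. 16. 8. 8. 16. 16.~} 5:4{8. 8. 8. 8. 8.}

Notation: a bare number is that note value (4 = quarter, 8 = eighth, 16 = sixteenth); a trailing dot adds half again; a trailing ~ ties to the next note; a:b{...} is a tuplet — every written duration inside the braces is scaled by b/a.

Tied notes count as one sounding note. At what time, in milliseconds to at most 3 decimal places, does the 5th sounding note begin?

note 5 onset = 12b = 10285.714ms

1. 0.0ms @ 0 + 2571.429ms (3)
2. 2571.429ms @ 3 + 2571.429ms (3)
3. 5142.857ms @ 6 + 2571.429ms (3)
4. 7714.286ms @ 9 + 2571.429ms (3)
5. 10285.714ms @ 12 + 734.694ms (6/7)
6. 11020.408ms @ 90/7 + 734.694ms (6/7)
7. 11755.102ms @ 96/7 + 734.694ms (6/7)
8. 12489.796ms @ 102/7 + 367.347ms (3/7)
9. 12857.143ms @ 15 + 367.347ms (3/7)
10. 13224.49ms @ 108/7 + 734.694ms (6/7)
11. 13959.184ms @ 114/7 + 734.694ms (6/7)
12. 14693.878ms @ 120/7 + 367.347ms (3/7)
13. 15061.224ms @ 123/7 + 1395.918ms (57/35)
14. 16457.143ms @ 96/5 + 1028.571ms (6/5)
15. 17485.714ms @ 102/5 + 1028.571ms (6/5)
16. 18514.286ms @ 108/5 + 1028.571ms (6/5)
17. 19542.857ms @ 114/5 + 1028.571ms (6/5)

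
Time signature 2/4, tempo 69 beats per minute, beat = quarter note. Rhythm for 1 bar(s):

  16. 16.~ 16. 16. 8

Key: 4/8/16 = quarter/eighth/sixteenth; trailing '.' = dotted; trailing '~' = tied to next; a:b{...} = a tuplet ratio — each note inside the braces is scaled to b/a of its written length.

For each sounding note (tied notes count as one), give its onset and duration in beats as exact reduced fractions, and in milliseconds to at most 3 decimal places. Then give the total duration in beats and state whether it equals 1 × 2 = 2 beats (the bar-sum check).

1) 0.0ms=0b +326.087ms=3/8b
2) 326.087ms=3/8b +652.174ms=3/4b
3) 978.261ms=9/8b +326.087ms=3/8b
4) 1304.348ms=3/2b +434.783ms=1/2b
Σ=2b of 2 (69bpm 2/4) — PASS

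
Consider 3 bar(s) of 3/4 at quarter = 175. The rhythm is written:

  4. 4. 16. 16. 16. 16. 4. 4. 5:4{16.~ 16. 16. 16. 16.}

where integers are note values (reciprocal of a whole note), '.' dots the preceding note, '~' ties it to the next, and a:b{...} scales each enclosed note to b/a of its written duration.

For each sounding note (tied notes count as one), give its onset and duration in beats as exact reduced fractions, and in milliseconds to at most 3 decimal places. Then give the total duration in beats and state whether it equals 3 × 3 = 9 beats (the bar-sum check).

1) 0.0ms=0b +514.286ms=3/2b
2) 514.286ms=3/2b +514.286ms=3/2b
3) 1028.571ms=3b +128.571ms=3/8b
4) 1157.143ms=27/8b +128.571ms=3/8b
5) 1285.714ms=15/4b +128.571ms=3/8b
6) 1414.286ms=33/8b +128.571ms=3/8b
7) 1542.857ms=9/2b +514.286ms=3/2b
8) 2057.143ms=6b +514.286ms=3/2b
9) 2571.429ms=15/2b +205.714ms=3/5b
10) 2777.143ms=81/10b +102.857ms=3/10b
11) 2880.0ms=42/5b +102.857ms=3/10b
12) 2982.857ms=87/10b +102.857ms=3/10b
Σ=9b of 9 (175bpm 3/4) — PASS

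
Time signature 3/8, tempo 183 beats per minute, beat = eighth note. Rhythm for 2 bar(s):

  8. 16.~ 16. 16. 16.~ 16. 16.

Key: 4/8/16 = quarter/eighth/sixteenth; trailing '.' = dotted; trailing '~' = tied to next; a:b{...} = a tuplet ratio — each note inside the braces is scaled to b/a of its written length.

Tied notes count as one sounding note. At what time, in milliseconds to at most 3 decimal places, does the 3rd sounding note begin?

1. 0.0ms @ 0 + 491.803ms (3/2)
2. 491.803ms @ 3/2 + 491.803ms (3/2)
3. 983.607ms @ 3 + 245.902ms (3/4)
4. 1229.508ms @ 15/4 + 491.803ms (3/2)
5. 1721.311ms @ 21/4 + 245.902ms (3/4)

note 3 onset = 3b = 983.607ms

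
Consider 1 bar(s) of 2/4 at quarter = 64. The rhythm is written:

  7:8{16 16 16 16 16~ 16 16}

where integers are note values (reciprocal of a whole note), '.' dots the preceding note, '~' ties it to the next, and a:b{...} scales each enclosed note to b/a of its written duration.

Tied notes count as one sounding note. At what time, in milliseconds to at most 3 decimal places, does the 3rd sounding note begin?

1. 0.0ms @ 0 + 267.857ms (2/7)
2. 267.857ms @ 2/7 + 267.857ms (2/7)
3. 535.714ms @ 4/7 + 267.857ms (2/7)
4. 803.571ms @ 6/7 + 267.857ms (2/7)
5. 1071.429ms @ 8/7 + 535.714ms (4/7)
6. 1607.143ms @ 12/7 + 267.857ms (2/7)

note 3 onset = 4/7b = 535.714ms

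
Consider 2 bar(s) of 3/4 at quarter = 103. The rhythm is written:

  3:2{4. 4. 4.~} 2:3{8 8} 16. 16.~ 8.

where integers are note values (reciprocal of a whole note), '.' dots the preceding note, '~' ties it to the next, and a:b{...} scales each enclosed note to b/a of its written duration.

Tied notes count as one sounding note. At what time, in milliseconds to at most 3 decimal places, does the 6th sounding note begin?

1. 0.0ms @ 0 + 582.524ms (1)
2. 582.524ms @ 1 + 582.524ms (1)
3. 1165.049ms @ 2 + 1019.417ms (7/4)
4. 2184.466ms @ 15/4 + 436.893ms (3/4)
5. 2621.359ms @ 9/2 + 218.447ms (3/8)
6. 2839.806ms @ 39/8 + 655.34ms (9/8)

note 6 onset = 39/8b = 2839.806ms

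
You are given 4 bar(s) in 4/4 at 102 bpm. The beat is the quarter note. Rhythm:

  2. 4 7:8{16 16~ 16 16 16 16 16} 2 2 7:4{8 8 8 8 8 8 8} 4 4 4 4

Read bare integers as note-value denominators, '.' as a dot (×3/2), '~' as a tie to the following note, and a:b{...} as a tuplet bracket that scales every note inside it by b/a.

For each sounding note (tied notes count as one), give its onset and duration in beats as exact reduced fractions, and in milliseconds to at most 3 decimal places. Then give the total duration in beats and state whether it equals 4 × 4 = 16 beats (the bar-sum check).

1) 0.0ms=0b +1764.706ms=3b
2) 1764.706ms=3b +588.235ms=1b
3) 2352.941ms=4b +168.067ms=2/7b
4) 2521.008ms=30/7b +336.134ms=4/7b
5) 2857.143ms=34/7b +168.067ms=2/7b
6) 3025.21ms=36/7b +168.067ms=2/7b
7) 3193.277ms=38/7b +168.067ms=2/7b
8) 3361.345ms=40/7b +168.067ms=2/7b
9) 3529.412ms=6b +1176.471ms=2b
10) 4705.882ms=8b +1176.471ms=2b
11) 5882.353ms=10b +168.067ms=2/7b
12) 6050.42ms=72/7b +168.067ms=2/7b
13) 6218.487ms=74/7b +168.067ms=2/7b
14) 6386.555ms=76/7b +168.067ms=2/7b
15) 6554.622ms=78/7b +168.067ms=2/7b
16) 6722.689ms=80/7b +168.067ms=2/7b
17) 6890.756ms=82/7b +168.067ms=2/7b
18) 7058.824ms=12b +588.235ms=1b
19) 7647.059ms=13b +588.235ms=1b
20) 8235.294ms=14b +588.235ms=1b
21) 8823.529ms=15b +588.235ms=1b
Σ=16b of 16 (102bpm 4/4) — PASS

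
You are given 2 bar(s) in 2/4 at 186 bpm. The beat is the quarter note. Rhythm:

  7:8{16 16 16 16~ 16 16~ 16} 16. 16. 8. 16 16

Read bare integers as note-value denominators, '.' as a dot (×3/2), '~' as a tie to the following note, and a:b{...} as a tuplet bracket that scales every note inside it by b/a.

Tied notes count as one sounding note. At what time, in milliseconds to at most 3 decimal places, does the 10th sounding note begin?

1. 0.0ms @ 0 + 92.166ms (2/7)
2. 92.166ms @ 2/7 + 92.166ms (2/7)
3. 184.332ms @ 4/7 + 92.166ms (2/7)
4. 276.498ms @ 6/7 + 184.332ms (4/7)
5. 460.829ms @ 10/7 + 184.332ms (4/7)
6. 645.161ms @ 2 + 120.968ms (3/8)
7. 766.129ms @ 19/8 + 120.968ms (3/8)
8. 887.097ms @ 11/4 + 241.935ms (3/4)
9. 1129.032ms @ 7/2 + 80.645ms (1/4)
10. 1209.677ms @ 15/4 + 80.645ms (1/4)

note 10 onset = 15/4b = 1209.677ms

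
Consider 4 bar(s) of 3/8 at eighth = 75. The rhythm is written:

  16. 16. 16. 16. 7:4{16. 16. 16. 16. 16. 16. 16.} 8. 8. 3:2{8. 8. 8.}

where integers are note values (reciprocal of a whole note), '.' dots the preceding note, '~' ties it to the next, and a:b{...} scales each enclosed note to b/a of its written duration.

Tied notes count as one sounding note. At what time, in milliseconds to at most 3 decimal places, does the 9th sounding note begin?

note 9 onset = 33/7b = 3771.429ms

1. 0.0ms @ 0 + 600.0ms (3/4)
2. 600.0ms @ 3/4 + 600.0ms (3/4)
3. 1200.0ms @ 3/2 + 600.0ms (3/4)
4. 1800.0ms @ 9/4 + 600.0ms (3/4)
5. 2400.0ms @ 3 + 342.857ms (3/7)
6. 2742.857ms @ 24/7 + 342.857ms (3/7)
7. 3085.714ms @ 27/7 + 342.857ms (3/7)
8. 3428.571ms @ 30/7 + 342.857ms (3/7)
9. 3771.429ms @ 33/7 + 342.857ms (3/7)
10. 4114.286ms @ 36/7 + 342.857ms (3/7)
11. 4457.143ms @ 39/7 + 342.857ms (3/7)
12. 4800.0ms @ 6 + 1200.0ms (3/2)
13. 6000.0ms @ 15/2 + 1200.0ms (3/2)
14. 7200.0ms @ 9 + 800.0ms (1)
15. 8000.0ms @ 10 + 800.0ms (1)
16. 8800.0ms @ 11 + 800.0ms (1)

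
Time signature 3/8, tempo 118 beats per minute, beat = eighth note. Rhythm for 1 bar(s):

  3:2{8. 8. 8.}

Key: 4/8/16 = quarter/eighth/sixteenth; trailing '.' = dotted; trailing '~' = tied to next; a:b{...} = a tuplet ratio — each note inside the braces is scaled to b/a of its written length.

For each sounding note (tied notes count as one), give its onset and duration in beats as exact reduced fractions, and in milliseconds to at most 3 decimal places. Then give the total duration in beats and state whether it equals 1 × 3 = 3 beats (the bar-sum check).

1) 0.0ms=0b +508.475ms=1b
2) 508.475ms=1b +508.475ms=1b
3) 1016.949ms=2b +508.475ms=1b
Σ=3b of 3 (118bpm 3/8) — PASS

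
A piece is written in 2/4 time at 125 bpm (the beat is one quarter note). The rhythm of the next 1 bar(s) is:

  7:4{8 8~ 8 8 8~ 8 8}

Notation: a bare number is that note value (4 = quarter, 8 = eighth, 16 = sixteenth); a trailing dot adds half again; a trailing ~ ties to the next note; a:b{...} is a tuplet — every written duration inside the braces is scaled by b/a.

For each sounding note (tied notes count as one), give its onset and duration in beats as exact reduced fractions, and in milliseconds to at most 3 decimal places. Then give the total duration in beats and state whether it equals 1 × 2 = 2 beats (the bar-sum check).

1) 0.0ms=0b +137.143ms=2/7b
2) 137.143ms=2/7b +274.286ms=4/7b
3) 411.429ms=6/7b +137.143ms=2/7b
4) 548.571ms=8/7b +274.286ms=4/7b
5) 822.857ms=12/7b +137.143ms=2/7b
Σ=2b of 2 (125bpm 2/4) — PASS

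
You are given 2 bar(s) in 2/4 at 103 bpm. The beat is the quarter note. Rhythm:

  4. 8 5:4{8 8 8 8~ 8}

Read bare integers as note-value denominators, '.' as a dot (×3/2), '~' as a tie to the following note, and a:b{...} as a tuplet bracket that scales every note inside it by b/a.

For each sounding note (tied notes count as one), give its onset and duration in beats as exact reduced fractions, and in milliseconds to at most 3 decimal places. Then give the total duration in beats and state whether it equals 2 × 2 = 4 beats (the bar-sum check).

1) 0.0ms=0b +873.786ms=3/2b
2) 873.786ms=3/2b +291.262ms=1/2b
3) 1165.049ms=2b +233.01ms=2/5b
4) 1398.058ms=12/5b +233.01ms=2/5b
5) 1631.068ms=14/5b +233.01ms=2/5b
6) 1864.078ms=16/5b +466.019ms=4/5b
Σ=4b of 4 (103bpm 2/4) — PASS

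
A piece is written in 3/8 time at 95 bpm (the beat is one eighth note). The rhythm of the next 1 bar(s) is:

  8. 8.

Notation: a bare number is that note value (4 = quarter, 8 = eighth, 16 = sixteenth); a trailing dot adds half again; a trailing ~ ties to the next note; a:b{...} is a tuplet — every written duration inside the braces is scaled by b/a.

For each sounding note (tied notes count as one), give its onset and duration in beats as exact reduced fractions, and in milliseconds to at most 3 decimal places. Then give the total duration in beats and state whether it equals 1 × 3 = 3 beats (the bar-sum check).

1) 0.0ms=0b +947.368ms=3/2b
2) 947.368ms=3/2b +947.368ms=3/2b
Σ=3b of 3 (95bpm 3/8) — PASS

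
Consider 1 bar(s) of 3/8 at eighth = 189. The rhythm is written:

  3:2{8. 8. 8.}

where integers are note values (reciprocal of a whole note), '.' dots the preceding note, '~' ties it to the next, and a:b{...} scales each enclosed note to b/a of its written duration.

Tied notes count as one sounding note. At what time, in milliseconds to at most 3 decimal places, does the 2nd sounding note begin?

1. 0.0ms @ 0 + 317.46ms (1)
2. 317.46ms @ 1 + 317.46ms (1)
3. 634.921ms @ 2 + 317.46ms (1)

note 2 onset = 1b = 317.46ms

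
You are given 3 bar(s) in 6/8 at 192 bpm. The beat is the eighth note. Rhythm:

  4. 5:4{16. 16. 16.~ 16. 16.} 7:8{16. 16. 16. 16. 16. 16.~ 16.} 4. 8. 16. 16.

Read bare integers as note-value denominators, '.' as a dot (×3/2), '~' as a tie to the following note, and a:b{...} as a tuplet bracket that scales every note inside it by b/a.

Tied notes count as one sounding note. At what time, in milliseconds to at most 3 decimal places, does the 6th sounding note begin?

note 6 onset = 6b = 1875.0ms

1. 0.0ms @ 0 + 937.5ms (3)
2. 937.5ms @ 3 + 187.5ms (3/5)
3. 1125.0ms @ 18/5 + 187.5ms (3/5)
4. 1312.5ms @ 21/5 + 375.0ms (6/5)
5. 1687.5ms @ 27/5 + 187.5ms (3/5)
6. 1875.0ms @ 6 + 267.857ms (6/7)
7. 2142.857ms @ 48/7 + 267.857ms (6/7)
8. 2410.714ms @ 54/7 + 267.857ms (6/7)
9. 2678.571ms @ 60/7 + 267.857ms (6/7)
10. 2946.429ms @ 66/7 + 267.857ms (6/7)
11. 3214.286ms @ 72/7 + 535.714ms (12/7)
12. 3750.0ms @ 12 + 937.5ms (3)
13. 4687.5ms @ 15 + 468.75ms (3/2)
14. 5156.25ms @ 33/2 + 234.375ms (3/4)
15. 5390.625ms @ 69/4 + 234.375ms (3/4)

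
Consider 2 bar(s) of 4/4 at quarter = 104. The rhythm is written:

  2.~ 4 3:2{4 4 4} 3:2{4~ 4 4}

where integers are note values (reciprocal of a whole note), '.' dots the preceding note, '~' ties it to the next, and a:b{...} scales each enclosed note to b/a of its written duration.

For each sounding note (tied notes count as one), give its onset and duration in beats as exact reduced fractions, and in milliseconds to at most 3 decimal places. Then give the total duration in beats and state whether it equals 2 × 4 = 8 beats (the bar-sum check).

1) 0.0ms=0b +2307.692ms=4b
2) 2307.692ms=4b +384.615ms=2/3b
3) 2692.308ms=14/3b +384.615ms=2/3b
4) 3076.923ms=16/3b +384.615ms=2/3b
5) 3461.538ms=6b +769.231ms=4/3b
6) 4230.769ms=22/3b +384.615ms=2/3b
Σ=8b of 8 (104bpm 4/4) — PASS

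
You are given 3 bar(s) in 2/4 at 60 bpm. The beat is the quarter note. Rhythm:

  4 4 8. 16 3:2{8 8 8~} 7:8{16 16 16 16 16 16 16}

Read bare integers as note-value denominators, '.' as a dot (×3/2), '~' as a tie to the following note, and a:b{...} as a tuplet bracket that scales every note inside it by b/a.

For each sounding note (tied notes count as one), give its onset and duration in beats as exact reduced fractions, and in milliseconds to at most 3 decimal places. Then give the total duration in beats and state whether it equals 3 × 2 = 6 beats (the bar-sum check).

1) 0.0ms=0b +1000.0ms=1b
2) 1000.0ms=1b +1000.0ms=1b
3) 2000.0ms=2b +750.0ms=3/4b
4) 2750.0ms=11/4b +250.0ms=1/4b
5) 3000.0ms=3b +333.333ms=1/3b
6) 3333.333ms=10/3b +333.333ms=1/3b
7) 3666.667ms=11/3b +619.048ms=13/21b
8) 4285.714ms=30/7b +285.714ms=2/7b
9) 4571.429ms=32/7b +285.714ms=2/7b
10) 4857.143ms=34/7b +285.714ms=2/7b
11) 5142.857ms=36/7b +285.714ms=2/7b
12) 5428.571ms=38/7b +285.714ms=2/7b
13) 5714.286ms=40/7b +285.714ms=2/7b
Σ=6b of 6 (60bpm 2/4) — PASS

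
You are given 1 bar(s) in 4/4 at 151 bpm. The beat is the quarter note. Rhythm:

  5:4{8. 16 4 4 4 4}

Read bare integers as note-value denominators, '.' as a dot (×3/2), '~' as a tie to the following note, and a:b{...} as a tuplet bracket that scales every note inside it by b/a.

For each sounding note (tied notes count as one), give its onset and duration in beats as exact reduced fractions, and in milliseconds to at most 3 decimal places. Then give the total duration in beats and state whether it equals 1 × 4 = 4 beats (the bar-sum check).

1) 0.0ms=0b +238.411ms=3/5b
2) 238.411ms=3/5b +79.47ms=1/5b
3) 317.881ms=4/5b +317.881ms=4/5b
4) 635.762ms=8/5b +317.881ms=4/5b
5) 953.642ms=12/5b +317.881ms=4/5b
6) 1271.523ms=16/5b +317.881ms=4/5b
Σ=4b of 4 (151bpm 4/4) — PASS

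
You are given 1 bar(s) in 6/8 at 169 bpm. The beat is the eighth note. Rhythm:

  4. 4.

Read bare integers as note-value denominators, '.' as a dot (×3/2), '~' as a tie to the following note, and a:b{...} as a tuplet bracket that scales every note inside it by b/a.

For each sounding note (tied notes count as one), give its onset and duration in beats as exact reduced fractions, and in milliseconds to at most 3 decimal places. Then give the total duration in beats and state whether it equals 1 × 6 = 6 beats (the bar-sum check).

1) 0.0ms=0b +1065.089ms=3b
2) 1065.089ms=3b +1065.089ms=3b
Σ=6b of 6 (169bpm 6/8) — PASS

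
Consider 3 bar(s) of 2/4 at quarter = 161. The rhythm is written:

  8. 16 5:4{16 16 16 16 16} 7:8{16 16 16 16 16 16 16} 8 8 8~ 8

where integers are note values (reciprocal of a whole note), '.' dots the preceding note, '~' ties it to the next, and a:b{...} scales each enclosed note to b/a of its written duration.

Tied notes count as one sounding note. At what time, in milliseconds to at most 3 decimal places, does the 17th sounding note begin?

note 17 onset = 5b = 1863.354ms

1. 0.0ms @ 0 + 279.503ms (3/4)
2. 279.503ms @ 3/4 + 93.168ms (1/4)
3. 372.671ms @ 1 + 74.534ms (1/5)
4. 447.205ms @ 6/5 + 74.534ms (1/5)
5. 521.739ms @ 7/5 + 74.534ms (1/5)
6. 596.273ms @ 8/5 + 74.534ms (1/5)
7. 670.807ms @ 9/5 + 74.534ms (1/5)
8. 745.342ms @ 2 + 106.477ms (2/7)
9. 851.819ms @ 16/7 + 106.477ms (2/7)
10. 958.296ms @ 18/7 + 106.477ms (2/7)
11. 1064.774ms @ 20/7 + 106.477ms (2/7)
12. 1171.251ms @ 22/7 + 106.477ms (2/7)
13. 1277.728ms @ 24/7 + 106.477ms (2/7)
14. 1384.206ms @ 26/7 + 106.477ms (2/7)
15. 1490.683ms @ 4 + 186.335ms (1/2)
16. 1677.019ms @ 9/2 + 186.335ms (1/2)
17. 1863.354ms @ 5 + 372.671ms (1)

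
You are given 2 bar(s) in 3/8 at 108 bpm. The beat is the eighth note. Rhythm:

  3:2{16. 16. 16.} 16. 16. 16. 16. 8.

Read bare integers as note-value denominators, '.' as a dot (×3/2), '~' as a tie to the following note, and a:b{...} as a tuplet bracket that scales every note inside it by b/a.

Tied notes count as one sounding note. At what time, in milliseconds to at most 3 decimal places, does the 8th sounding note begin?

1. 0.0ms @ 0 + 277.778ms (1/2)
2. 277.778ms @ 1/2 + 277.778ms (1/2)
3. 555.556ms @ 1 + 277.778ms (1/2)
4. 833.333ms @ 3/2 + 416.667ms (3/4)
5. 1250.0ms @ 9/4 + 416.667ms (3/4)
6. 1666.667ms @ 3 + 416.667ms (3/4)
7. 2083.333ms @ 15/4 + 416.667ms (3/4)
8. 2500.0ms @ 9/2 + 833.333ms (3/2)

note 8 onset = 9/2b = 2500.0ms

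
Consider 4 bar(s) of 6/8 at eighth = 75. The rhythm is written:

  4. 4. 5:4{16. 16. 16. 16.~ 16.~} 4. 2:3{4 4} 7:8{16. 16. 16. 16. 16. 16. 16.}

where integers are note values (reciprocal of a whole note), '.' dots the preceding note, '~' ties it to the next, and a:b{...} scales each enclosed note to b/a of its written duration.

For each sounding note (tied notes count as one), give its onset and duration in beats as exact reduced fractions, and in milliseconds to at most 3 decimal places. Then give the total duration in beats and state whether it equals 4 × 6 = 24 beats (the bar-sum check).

1) 0.0ms=0b +2400.0ms=3b
2) 2400.0ms=3b +2400.0ms=3b
3) 4800.0ms=6b +480.0ms=3/5b
4) 5280.0ms=33/5b +480.0ms=3/5b
5) 5760.0ms=36/5b +480.0ms=3/5b
6) 6240.0ms=39/5b +3360.0ms=21/5b
7) 9600.0ms=12b +2400.0ms=3b
8) 12000.0ms=15b +2400.0ms=3b
9) 14400.0ms=18b +685.714ms=6/7b
10) 15085.714ms=132/7b +685.714ms=6/7b
11) 15771.429ms=138/7b +685.714ms=6/7b
12) 16457.143ms=144/7b +685.714ms=6/7b
13) 17142.857ms=150/7b +685.714ms=6/7b
14) 17828.571ms=156/7b +685.714ms=6/7b
15) 18514.286ms=162/7b +685.714ms=6/7b
Σ=24b of 24 (75bpm 6/8) — PASS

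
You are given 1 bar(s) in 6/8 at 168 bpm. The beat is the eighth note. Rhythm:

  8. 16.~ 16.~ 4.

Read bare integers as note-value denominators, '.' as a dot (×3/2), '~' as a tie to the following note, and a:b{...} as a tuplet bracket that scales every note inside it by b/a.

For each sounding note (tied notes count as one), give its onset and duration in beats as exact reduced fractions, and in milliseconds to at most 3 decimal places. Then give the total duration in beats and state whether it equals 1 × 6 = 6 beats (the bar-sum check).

1) 0.0ms=0b +535.714ms=3/2b
2) 535.714ms=3/2b +1607.143ms=9/2b
Σ=6b of 6 (168bpm 6/8) — PASS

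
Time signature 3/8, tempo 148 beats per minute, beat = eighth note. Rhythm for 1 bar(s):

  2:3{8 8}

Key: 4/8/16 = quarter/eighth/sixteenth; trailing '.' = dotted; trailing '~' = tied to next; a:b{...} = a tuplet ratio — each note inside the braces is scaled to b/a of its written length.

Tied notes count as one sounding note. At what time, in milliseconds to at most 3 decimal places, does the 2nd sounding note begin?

1. 0.0ms @ 0 + 608.108ms (3/2)
2. 608.108ms @ 3/2 + 608.108ms (3/2)

note 2 onset = 3/2b = 608.108ms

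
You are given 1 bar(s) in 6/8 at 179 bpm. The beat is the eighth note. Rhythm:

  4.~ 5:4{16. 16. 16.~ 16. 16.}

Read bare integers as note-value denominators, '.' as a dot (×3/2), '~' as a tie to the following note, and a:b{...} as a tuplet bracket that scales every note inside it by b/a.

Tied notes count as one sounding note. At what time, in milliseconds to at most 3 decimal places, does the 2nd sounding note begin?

1. 0.0ms @ 0 + 1206.704ms (18/5)
2. 1206.704ms @ 18/5 + 201.117ms (3/5)
3. 1407.821ms @ 21/5 + 402.235ms (6/5)
4. 1810.056ms @ 27/5 + 201.117ms (3/5)

note 2 onset = 18/5b = 1206.704ms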